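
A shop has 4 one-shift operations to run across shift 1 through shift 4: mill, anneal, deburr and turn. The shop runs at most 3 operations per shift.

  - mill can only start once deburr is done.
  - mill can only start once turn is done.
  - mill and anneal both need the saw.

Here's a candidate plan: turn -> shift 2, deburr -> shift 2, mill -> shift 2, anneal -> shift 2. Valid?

mill can only start once deburr is done — violated.
mill can only start once turn is done — violated.
mill and anneal both need the saw — violated.
The shop runs at most 3 operations per shift — violated.

No. The shop runs at most 3 operations per shift is not satisfied.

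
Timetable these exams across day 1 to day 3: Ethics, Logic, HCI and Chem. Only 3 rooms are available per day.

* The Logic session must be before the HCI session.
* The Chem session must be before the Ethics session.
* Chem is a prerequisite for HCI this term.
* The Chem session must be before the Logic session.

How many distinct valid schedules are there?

Enumerating: Logic=day 2, Ethics=day 2, HCI=day 3, Chem=day 1 | Ethics=day 3, Chem=day 1, Logic=day 2, HCI=day 3.

2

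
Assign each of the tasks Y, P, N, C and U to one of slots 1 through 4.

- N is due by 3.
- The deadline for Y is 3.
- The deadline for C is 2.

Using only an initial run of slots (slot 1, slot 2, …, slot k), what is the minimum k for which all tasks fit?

1 works (last occupied slot: 1): for example Y -> 1, U -> 1, P -> 1, C -> 1, N -> 1.

1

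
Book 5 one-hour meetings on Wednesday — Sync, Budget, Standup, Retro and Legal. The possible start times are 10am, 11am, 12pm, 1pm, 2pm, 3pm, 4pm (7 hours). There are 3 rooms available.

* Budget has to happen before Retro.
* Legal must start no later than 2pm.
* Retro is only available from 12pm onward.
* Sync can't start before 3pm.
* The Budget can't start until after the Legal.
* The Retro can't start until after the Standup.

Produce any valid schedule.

Standup in 10am, Retro in 12pm, Budget in 11am, Sync in 3pm, Legal in 10am

Checking: Budget(11am) before Retro(12pm); Legal(10am) before Budget(11am); Standup(10am) before Retro(12pm); Retro=12pm in [12pm,4pm]; Sync=3pm in [3pm,4pm]; Legal=10am in [10am,2pm]; max 2 per hour (cap 3).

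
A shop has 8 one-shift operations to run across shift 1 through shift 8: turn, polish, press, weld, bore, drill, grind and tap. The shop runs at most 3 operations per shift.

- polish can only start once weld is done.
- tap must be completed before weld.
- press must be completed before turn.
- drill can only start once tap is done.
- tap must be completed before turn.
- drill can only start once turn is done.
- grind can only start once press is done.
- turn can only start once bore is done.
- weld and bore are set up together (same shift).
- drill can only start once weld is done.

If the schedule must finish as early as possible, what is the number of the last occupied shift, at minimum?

shift 4

The precedence chain requires at least 4 distinct shifts.
With at most 3 per shift and 8 operations, at least 3 shifts are needed.
4 works (last occupied shift: shift 4): for example polish=shift 3; drill=shift 4; grind=shift 2; turn=shift 3; tap=shift 1; bore=shift 2; weld=shift 2; press=shift 1.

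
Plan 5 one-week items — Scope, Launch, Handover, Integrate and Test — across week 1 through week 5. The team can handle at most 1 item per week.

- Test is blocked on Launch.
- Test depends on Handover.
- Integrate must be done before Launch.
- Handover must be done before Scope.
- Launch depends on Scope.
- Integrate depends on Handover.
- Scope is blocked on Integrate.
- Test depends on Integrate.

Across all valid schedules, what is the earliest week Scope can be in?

Precedence pushes Scope to at least week 3; downstream work caps Scope at week 3.
Scope at week 3 is achievable: Test=week 5, Launch=week 4, Scope=week 3, Integrate=week 2, Handover=week 1.

week 3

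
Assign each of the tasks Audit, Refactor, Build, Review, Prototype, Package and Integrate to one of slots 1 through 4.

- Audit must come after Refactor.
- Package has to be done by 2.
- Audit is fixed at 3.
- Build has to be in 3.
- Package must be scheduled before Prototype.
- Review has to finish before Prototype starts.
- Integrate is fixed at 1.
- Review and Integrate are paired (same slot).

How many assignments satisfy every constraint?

Splitting on Refactor: it can be 1 (5), 2 (5). Listing each branch's schedules as (Audit, Build, Review, Prototype, Package, Integrate):
Refactor=1: (3,3,1,2,1,1) (3,3,1,3,1,1) (3,3,1,3,2,1) (3,3,1,4,1,1) (3,3,1,4,2,1) — 5.
Refactor=2: (3,3,1,2,1,1) (3,3,1,3,1,1) (3,3,1,3,2,1) (3,3,1,4,1,1) (3,3,1,4,2,1) — 5.
Summing: 5 + 5 = 10.

10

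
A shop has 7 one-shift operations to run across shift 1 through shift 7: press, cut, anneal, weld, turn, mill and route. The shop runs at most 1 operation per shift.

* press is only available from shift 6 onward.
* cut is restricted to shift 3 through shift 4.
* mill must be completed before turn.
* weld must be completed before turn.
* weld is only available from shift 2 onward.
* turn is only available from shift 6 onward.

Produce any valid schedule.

cut=shift 3; mill=shift 1; route=shift 5; press=shift 7; weld=shift 2; anneal=shift 4; turn=shift 6

Checking: weld(shift 2) before turn(shift 6); mill(shift 1) before turn(shift 6); turn=shift 6 in [shift 6,shift 7]; weld=shift 2 in [shift 2,shift 7]; cut=shift 3 in [shift 3,shift 4]; press=shift 7 in [shift 6,shift 7]; max 1 per shift (cap 1).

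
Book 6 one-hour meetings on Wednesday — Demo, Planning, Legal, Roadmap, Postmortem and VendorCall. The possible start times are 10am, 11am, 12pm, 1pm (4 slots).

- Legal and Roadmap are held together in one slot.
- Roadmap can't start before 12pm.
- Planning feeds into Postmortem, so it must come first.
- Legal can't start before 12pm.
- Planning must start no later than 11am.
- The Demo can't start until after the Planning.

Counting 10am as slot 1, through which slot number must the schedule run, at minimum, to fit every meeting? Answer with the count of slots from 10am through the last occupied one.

The precedence chain requires at least 2 distinct slots.
Legal can't be placed before 12pm — that is slot 3 counting from 10am — so the schedule must run through at least 3 slots.
3 works (last occupied slot: 12pm): for example Demo in 11am, Legal in 12pm, Postmortem in 11am, Roadmap in 12pm, Planning in 10am, VendorCall in 10am.

3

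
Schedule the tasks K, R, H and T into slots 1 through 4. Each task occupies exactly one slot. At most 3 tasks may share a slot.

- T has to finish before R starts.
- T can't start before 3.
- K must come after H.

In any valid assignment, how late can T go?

3

T is available from 3; downstream work caps T at 3.
T at 3 is achievable: H -> 1, R -> 4, K -> 2, T -> 3.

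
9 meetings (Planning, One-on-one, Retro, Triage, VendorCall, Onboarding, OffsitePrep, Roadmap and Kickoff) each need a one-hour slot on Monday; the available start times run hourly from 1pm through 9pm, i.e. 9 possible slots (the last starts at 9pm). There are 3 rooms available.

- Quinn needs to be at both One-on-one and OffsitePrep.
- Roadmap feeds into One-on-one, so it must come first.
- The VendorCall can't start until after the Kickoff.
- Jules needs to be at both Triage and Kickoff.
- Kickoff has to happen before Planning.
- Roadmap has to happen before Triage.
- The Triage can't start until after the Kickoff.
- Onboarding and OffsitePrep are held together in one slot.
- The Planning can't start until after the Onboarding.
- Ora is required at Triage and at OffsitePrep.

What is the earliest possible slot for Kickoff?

Downstream work caps Kickoff at 8pm.
Kickoff at 1pm is achievable: One-on-one=3pm, Onboarding=1pm, OffsitePrep=1pm, Roadmap=2pm, Triage=3pm, Retro=3pm, Planning=2pm, VendorCall=2pm, Kickoff=1pm.

1pm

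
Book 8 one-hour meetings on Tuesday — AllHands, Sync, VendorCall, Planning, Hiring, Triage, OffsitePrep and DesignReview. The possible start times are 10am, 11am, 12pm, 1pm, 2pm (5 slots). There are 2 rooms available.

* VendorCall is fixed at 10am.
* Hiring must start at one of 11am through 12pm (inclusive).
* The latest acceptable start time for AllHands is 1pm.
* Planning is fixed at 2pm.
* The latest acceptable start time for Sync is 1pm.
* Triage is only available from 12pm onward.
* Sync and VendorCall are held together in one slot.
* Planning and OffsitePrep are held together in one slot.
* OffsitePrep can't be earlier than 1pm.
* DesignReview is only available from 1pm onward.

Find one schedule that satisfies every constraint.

Triage=12pm; Planning=2pm; Hiring=11am; AllHands=11am; Sync=10am; DesignReview=1pm; OffsitePrep=2pm; VendorCall=10am

Checking: Sync = VendorCall = 10am; Planning = OffsitePrep = 2pm; Sync=10am in [10am,1pm]; OffsitePrep=2pm in [1pm,2pm]; Hiring=11am in [11am,12pm]; DesignReview=1pm in [1pm,2pm]; Triage=12pm in [12pm,2pm]; AllHands=11am in [10am,1pm]; Planning=2pm in [2pm,2pm]; VendorCall=10am in [10am,10am]; max 2 per slot (cap 2).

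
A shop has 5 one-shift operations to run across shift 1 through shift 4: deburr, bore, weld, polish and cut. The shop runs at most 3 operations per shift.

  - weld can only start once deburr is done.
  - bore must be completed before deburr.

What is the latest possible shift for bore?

shift 2

Downstream work caps bore at shift 2.
bore at shift 2 is achievable: bore=shift 2, polish=shift 1, deburr=shift 3, cut=shift 1, weld=shift 4.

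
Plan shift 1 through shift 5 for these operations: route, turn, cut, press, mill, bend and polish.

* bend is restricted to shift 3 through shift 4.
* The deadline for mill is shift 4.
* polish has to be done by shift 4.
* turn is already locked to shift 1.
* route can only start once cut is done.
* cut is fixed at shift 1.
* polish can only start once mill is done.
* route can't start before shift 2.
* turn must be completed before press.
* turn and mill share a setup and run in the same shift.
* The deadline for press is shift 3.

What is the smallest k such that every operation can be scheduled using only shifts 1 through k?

The precedence chain requires at least 2 distinct shifts.
bend can't be placed before shift 3, so the schedule must run through at least shift 3.
3 works (last occupied shift: shift 3): for example polish in shift 2, mill in shift 1, cut in shift 1, route in shift 2, turn in shift 1, press in shift 2, bend in shift 3.

3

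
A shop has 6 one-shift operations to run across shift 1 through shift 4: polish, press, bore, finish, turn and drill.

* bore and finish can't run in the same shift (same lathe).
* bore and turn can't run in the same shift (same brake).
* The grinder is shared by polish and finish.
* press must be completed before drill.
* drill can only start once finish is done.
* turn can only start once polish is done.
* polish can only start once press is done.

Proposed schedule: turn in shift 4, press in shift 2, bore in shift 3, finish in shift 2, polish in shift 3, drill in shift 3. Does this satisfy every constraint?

Yes

bore and finish can't run in the same shift (same lathe) — holds.
drill can only start once finish is done — holds.
turn can only start once polish is done — holds.
bore and turn can't run in the same shift (same brake) — holds.
The grinder is shared by polish and finish — holds.
press must be completed before drill — holds.
polish can only start once press is done — holds.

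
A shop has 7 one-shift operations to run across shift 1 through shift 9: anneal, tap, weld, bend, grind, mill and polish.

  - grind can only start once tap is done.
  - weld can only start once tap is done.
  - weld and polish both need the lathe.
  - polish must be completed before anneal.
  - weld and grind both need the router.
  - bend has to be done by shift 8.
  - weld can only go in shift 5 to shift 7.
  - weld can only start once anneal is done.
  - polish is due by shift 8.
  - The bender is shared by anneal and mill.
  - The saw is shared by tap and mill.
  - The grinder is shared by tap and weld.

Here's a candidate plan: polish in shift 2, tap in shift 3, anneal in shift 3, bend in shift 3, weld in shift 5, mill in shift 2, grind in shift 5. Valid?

No. weld and grind both need the router is not satisfied.

weld and grind both need the router — violated.
The saw is shared by tap and mill — holds.
grind can only start once tap is done — holds.
weld and polish both need the lathe — holds.
polish must be completed before anneal — holds.
polish is due by shift 8 — holds.
The grinder is shared by tap and weld — holds.
weld can only start once tap is done — holds.
weld can only go in shift 5 to shift 7 — holds.
bend has to be done by shift 8 — holds.
weld can only start once anneal is done — holds.
The bender is shared by anneal and mill — holds.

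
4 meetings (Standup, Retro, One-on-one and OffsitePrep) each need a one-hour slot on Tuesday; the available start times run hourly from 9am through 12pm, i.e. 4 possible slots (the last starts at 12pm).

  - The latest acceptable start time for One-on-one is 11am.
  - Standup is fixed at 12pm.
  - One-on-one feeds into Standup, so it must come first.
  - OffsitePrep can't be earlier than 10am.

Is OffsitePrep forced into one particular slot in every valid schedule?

OffsitePrep can be 10am (e.g. OffsitePrep -> 10am; Standup -> 12pm; One-on-one -> 9am; Retro -> 9am) or 11am (e.g. OffsitePrep in 11am; Retro in 9am; Standup in 12pm; One-on-one in 9am).

No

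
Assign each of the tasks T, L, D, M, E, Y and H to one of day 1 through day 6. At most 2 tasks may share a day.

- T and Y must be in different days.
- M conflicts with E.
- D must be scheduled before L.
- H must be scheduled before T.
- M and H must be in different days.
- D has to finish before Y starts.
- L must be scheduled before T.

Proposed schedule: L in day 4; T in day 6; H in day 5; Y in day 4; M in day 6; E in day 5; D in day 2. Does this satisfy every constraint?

Yes

T and Y must be in different days — holds.
D must be scheduled before L — holds.
H must be scheduled before T — holds.
L must be scheduled before T — holds.
M conflicts with E — holds.
M and H must be in different days — holds.
At most 2 tasks may share a day — holds.
D has to finish before Y starts — holds.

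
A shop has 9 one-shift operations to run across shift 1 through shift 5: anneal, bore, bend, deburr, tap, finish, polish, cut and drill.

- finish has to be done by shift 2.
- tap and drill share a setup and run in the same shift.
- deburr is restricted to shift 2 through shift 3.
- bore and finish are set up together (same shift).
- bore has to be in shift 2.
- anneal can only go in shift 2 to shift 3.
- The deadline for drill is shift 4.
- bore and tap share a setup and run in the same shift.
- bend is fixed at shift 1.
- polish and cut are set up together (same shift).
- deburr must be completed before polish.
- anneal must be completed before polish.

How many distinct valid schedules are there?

Splitting on anneal: it can be shift 2 (5), shift 3 (4). Listing each branch's schedules as (bore, bend, deburr, tap, finish, polish, cut, drill) by shift number:
anneal=shift 2: (2,1,2,2,2,3,3,2) (2,1,2,2,2,4,4,2) (2,1,2,2,2,5,5,2) (2,1,3,2,2,4,4,2) (2,1,3,2,2,5,5,2) — 5.
anneal=shift 3: (2,1,2,2,2,4,4,2) (2,1,2,2,2,5,5,2) (2,1,3,2,2,4,4,2) (2,1,3,2,2,5,5,2) — 4.
Summing: 5 + 4 = 9.

9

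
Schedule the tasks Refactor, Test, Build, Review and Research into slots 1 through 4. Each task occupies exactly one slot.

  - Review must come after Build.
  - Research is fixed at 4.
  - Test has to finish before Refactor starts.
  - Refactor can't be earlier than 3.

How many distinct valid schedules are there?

Splitting on Refactor: it can be 3 (12), 4 (18). Listing each branch's schedules as (Test, Build, Review, Research):
Refactor=3: (1,1,2,4) (1,1,3,4) (1,1,4,4) (1,2,3,4) (1,2,4,4) (1,3,4,4) (2,1,2,4) (2,1,3,4) (2,1,4,4) (2,2,3,4) (2,2,4,4) (2,3,4,4) — 12.
Refactor=4: (1,1,2,4) (1,1,3,4) (1,1,4,4) (1,2,3,4) (1,2,4,4) (1,3,4,4) (2,1,2,4) (2,1,3,4) (2,1,4,4) (2,2,3,4) (2,2,4,4) (2,3,4,4) (3,1,2,4) (3,1,3,4) (3,1,4,4) (3,2,3,4) (3,2,4,4) (3,3,4,4) — 18.
Summing: 12 + 18 = 30.

30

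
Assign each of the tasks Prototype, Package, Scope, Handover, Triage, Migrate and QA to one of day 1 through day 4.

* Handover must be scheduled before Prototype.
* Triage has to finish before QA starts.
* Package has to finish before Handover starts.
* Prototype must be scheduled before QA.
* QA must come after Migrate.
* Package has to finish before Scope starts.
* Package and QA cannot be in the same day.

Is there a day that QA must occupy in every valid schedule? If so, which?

Precedence pushes QA to at least day 4.
So QA is pinned to day 4.

day 4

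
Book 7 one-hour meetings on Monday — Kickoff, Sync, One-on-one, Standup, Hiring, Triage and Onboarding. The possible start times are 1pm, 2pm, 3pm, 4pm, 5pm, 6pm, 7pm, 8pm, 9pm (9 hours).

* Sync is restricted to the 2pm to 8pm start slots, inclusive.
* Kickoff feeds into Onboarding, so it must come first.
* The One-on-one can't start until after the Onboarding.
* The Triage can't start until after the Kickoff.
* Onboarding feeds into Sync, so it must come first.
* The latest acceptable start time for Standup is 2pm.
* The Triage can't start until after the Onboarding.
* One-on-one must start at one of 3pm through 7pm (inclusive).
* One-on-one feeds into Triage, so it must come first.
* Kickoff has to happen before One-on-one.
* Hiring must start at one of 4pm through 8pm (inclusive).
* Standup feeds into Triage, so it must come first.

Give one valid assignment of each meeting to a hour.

Sync -> 3pm, Onboarding -> 2pm, Hiring -> 4pm, One-on-one -> 3pm, Standup -> 1pm, Kickoff -> 1pm, Triage -> 4pm

Checking: Onboarding(2pm) before One-on-one(3pm); One-on-one(3pm) before Triage(4pm); Onboarding(2pm) before Triage(4pm); Standup(1pm) before Triage(4pm); Onboarding(2pm) before Sync(3pm); Kickoff(1pm) before Triage(4pm); Kickoff(1pm) before Onboarding(2pm); Kickoff(1pm) before One-on-one(3pm); Standup=1pm in [1pm,2pm]; Sync=3pm in [2pm,8pm]; One-on-one=3pm in [3pm,7pm]; Hiring=4pm in [4pm,8pm].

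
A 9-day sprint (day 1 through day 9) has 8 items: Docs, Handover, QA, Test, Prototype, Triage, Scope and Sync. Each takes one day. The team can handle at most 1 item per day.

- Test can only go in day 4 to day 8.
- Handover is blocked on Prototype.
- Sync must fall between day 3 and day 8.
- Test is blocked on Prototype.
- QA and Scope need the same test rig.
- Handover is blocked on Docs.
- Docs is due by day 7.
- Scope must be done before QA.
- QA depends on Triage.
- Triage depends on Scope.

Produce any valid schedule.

Sync in day 3; Prototype in day 2; Scope in day 6; Handover in day 5; Test in day 4; Triage in day 7; Docs in day 1; QA in day 8

Checking: Prototype(day 2) before Test(day 4); Triage(day 7) before QA(day 8); Scope(day 6) before Triage(day 7); Scope(day 6) before QA(day 8); Prototype(day 2) before Handover(day 5); Docs(day 1) before Handover(day 5); QA(day 8) != Scope(day 6); Sync=day 3 in [day 3,day 8]; Docs=day 1 in [day 1,day 7]; Test=day 4 in [day 4,day 8]; max 1 per day (cap 1).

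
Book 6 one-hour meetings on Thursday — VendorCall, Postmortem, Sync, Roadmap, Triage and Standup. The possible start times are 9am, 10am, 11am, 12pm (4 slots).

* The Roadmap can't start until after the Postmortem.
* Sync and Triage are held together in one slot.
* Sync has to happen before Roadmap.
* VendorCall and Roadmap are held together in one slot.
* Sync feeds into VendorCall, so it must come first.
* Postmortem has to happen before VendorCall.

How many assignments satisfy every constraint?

Splitting on VendorCall: it can be 10am (4), 11am (16), 12pm (36). Listing each branch's schedules as (Postmortem, Sync, Roadmap, Triage, Standup):
VendorCall=10am: (9am,9am,10am,9am,9am) (9am,9am,10am,9am,10am) (9am,9am,10am,9am,11am) (9am,9am,10am,9am,12pm) — 4.
VendorCall=11am: (9am,9am,11am,9am,9am) (9am,9am,11am,9am,10am) (9am,9am,11am,9am,11am) (9am,9am,11am,9am,12pm) (9am,10am,11am,10am,9am) (9am,10am,11am,10am,10am) (9am,10am,11am,10am,11am) (9am,10am,11am,10am,12pm) (10am,9am,11am,9am,9am) (10am,9am,11am,9am,10am) (10am,9am,11am,9am,11am) (10am,9am,11am,9am,12pm) (10am,10am,11am,10am,9am) (10am,10am,11am,10am,10am) (10am,10am,11am,10am,11am) (10am,10am,11am,10am,12pm) — 16.
VendorCall=12pm: (9am,9am,12pm,9am,9am) (9am,9am,12pm,9am,10am) (9am,9am,12pm,9am,11am) (9am,9am,12pm,9am,12pm) (9am,10am,12pm,10am,9am) (9am,10am,12pm,10am,10am) (9am,10am,12pm,10am,11am) (9am,10am,12pm,10am,12pm) (9am,11am,12pm,11am,9am) (9am,11am,12pm,11am,10am) (9am,11am,12pm,11am,11am) (9am,11am,12pm,11am,12pm) (10am,9am,12pm,9am,9am) (10am,9am,12pm,9am,10am) (10am,9am,12pm,9am,11am) (10am,9am,12pm,9am,12pm) (10am,10am,12pm,10am,9am) (10am,10am,12pm,10am,10am) (10am,10am,12pm,10am,11am) (10am,10am,12pm,10am,12pm) (10am,11am,12pm,11am,9am) (10am,11am,12pm,11am,10am) (10am,11am,12pm,11am,11am) (10am,11am,12pm,11am,12pm) (11am,9am,12pm,9am,9am) (11am,9am,12pm,9am,10am) (11am,9am,12pm,9am,11am) (11am,9am,12pm,9am,12pm) (11am,10am,12pm,10am,9am) (11am,10am,12pm,10am,10am) (11am,10am,12pm,10am,11am) (11am,10am,12pm,10am,12pm) (11am,11am,12pm,11am,9am) (11am,11am,12pm,11am,10am) (11am,11am,12pm,11am,11am) (11am,11am,12pm,11am,12pm) — 36.
Summing: 4 + 16 + 36 = 56.

56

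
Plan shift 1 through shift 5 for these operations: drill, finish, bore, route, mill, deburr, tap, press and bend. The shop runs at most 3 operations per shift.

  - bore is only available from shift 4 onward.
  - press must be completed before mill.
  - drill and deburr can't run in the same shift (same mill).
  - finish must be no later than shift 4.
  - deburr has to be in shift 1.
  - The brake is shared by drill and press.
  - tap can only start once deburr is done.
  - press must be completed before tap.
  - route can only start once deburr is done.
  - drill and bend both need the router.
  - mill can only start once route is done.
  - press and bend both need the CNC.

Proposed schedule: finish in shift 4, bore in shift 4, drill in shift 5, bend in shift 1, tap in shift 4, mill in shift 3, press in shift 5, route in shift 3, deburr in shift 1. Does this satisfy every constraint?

No. press must be completed before mill is not satisfied.

press must be completed before mill — violated.
drill and deburr can't run in the same shift (same mill) — holds.
The brake is shared by drill and press — violated.
tap can only start once deburr is done — holds.
finish must be no later than shift 4 — holds.
drill and bend both need the router — holds.
bore is only available from shift 4 onward — holds.
press and bend both need the CNC — holds.
deburr has to be in shift 1 — holds.
route can only start once deburr is done — holds.
The shop runs at most 3 operations per shift — holds.
press must be completed before tap — violated.
mill can only start once route is done — violated.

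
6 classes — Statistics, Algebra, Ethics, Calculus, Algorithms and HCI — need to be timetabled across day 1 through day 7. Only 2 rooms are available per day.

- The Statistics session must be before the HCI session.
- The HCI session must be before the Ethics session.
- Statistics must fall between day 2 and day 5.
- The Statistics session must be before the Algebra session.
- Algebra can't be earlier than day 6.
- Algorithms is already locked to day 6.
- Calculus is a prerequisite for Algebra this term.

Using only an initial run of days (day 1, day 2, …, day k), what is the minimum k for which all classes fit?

6

The precedence chain requires at least 3 distinct days.
With at most 2 per day and 6 classes, at least 3 days are needed.
Algebra can't be placed before day 6, so the schedule must run through at least day 6.
6 works (last occupied day: day 6): for example Calculus in day 1; Ethics in day 4; Algebra in day 6; HCI in day 3; Statistics in day 2; Algorithms in day 6.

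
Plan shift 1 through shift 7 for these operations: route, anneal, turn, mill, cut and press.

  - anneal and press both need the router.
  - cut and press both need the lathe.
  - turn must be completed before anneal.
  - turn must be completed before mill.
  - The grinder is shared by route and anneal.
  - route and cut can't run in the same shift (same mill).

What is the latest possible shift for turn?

shift 6

Downstream work caps turn at shift 6.
turn at shift 6 is achievable: mill -> shift 7; turn -> shift 6; route -> shift 1; press -> shift 1; cut -> shift 2; anneal -> shift 7.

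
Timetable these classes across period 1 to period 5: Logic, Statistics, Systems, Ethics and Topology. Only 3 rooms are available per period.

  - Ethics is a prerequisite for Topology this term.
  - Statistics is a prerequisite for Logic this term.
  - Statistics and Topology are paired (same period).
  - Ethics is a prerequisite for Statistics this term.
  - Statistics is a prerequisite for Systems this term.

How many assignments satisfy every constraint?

20

Splitting on Logic: it can be period 3 (3), period 4 (7), period 5 (10). Listing each branch's schedules as (Statistics, Systems, Ethics, Topology) by period number:
Logic=period 3: (2,3,1,2) (2,4,1,2) (2,5,1,2) — 3.
Logic=period 4: (2,3,1,2) (2,4,1,2) (2,5,1,2) (3,4,1,3) (3,4,2,3) (3,5,1,3) (3,5,2,3) — 7.
Logic=period 5: (2,3,1,2) (2,4,1,2) (2,5,1,2) (3,4,1,3) (3,4,2,3) (3,5,1,3) (3,5,2,3) (4,5,1,4) (4,5,2,4) (4,5,3,4) — 10.
Summing: 3 + 7 + 10 = 20.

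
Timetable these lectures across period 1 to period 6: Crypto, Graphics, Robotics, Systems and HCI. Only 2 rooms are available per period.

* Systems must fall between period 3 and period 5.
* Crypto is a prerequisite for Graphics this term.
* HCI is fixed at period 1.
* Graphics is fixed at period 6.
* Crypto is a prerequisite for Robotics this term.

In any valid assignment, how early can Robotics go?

Precedence pushes Robotics to at least period 2.
Robotics at period 2 is achievable: Crypto=period 1, HCI=period 1, Robotics=period 2, Graphics=period 6, Systems=period 3.

period 2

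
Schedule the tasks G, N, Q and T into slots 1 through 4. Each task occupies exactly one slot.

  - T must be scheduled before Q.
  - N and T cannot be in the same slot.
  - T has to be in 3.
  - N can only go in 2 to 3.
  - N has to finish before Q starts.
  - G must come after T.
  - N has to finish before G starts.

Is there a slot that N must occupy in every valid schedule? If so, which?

2

N's window is 2–3.
T is fixed at 3, and N can't share a slot with T.
So N must be 2.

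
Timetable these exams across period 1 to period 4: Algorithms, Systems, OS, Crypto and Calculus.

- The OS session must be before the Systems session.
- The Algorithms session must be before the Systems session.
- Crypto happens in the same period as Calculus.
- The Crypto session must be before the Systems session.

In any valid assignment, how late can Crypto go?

period 3

Downstream work caps Crypto at period 3.
Crypto at period 3 is achievable: Algorithms in period 1; Crypto in period 3; Systems in period 4; OS in period 1; Calculus in period 3.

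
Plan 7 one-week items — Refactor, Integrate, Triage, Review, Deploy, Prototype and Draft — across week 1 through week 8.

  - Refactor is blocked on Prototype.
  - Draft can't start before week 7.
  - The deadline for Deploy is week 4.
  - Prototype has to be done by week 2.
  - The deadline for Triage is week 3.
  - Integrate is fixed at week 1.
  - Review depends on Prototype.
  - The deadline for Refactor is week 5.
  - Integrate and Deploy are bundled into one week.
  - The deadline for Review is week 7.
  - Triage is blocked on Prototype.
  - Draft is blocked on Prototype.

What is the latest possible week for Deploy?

week 1

Deploy's own window allows nothing later than week 4; Deploy must be in the same week as Integrate, which can't be after week 1, so Deploy is at most week 1.
Deploy at week 1 is achievable: Refactor in week 2, Prototype in week 1, Deploy in week 1, Draft in week 7, Review in week 2, Triage in week 2, Integrate in week 1.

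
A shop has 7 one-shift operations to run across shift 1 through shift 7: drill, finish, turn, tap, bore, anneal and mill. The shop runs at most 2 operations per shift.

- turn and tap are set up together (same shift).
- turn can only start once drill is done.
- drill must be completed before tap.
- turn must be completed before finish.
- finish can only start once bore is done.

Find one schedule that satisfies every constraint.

drill=shift 1, turn=shift 2, finish=shift 3, mill=shift 4, bore=shift 1, tap=shift 2, anneal=shift 3

Checking: bore(shift 1) before finish(shift 3); drill(shift 1) before tap(shift 2); turn(shift 2) before finish(shift 3); drill(shift 1) before turn(shift 2); turn = tap = shift 2; max 2 per shift (cap 2).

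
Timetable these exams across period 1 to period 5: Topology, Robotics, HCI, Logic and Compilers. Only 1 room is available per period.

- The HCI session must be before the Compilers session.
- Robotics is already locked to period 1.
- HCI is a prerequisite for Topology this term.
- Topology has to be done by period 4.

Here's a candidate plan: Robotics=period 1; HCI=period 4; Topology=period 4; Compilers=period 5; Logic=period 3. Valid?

No — it violates: Only 1 room is available per period

The HCI session must be before the Compilers session — holds.
Topology has to be done by period 4 — holds.
Only 1 room is available per period — violated.
HCI is a prerequisite for Topology this term — violated.
Robotics is already locked to period 1 — holds.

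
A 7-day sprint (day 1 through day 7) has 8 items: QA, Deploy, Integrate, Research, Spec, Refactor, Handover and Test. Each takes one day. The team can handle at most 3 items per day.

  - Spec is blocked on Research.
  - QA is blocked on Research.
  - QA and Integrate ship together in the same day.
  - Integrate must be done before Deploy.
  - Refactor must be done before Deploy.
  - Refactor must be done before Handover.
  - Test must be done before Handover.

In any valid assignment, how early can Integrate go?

Integrate must be in the same day as QA, which can't be before day 2, so Integrate is at least day 2; downstream work caps Integrate at day 6.
Integrate at day 2 is achievable: Test=day 1, Refactor=day 1, Handover=day 2, Integrate=day 2, QA=day 2, Deploy=day 3, Spec=day 3, Research=day 1.

day 2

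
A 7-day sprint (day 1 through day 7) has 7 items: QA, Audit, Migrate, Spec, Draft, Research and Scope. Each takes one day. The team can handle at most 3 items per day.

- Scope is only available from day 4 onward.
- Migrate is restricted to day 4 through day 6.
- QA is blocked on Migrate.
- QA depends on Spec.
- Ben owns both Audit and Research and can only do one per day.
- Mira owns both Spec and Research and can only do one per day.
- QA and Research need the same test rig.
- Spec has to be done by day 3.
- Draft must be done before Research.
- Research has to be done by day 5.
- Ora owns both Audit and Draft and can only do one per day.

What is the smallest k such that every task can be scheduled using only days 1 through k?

The precedence chain requires at least 2 distinct days.
With at most 3 per day and 7 tasks, at least 3 days are needed.
Propagating the time windows through the other constraints, QA can't land before day 5, so the schedule must run through at least day 5.
5 works (last occupied day: day 5): for example Draft=day 1; Spec=day 1; Scope=day 4; Audit=day 3; Migrate=day 4; Research=day 2; QA=day 5.

5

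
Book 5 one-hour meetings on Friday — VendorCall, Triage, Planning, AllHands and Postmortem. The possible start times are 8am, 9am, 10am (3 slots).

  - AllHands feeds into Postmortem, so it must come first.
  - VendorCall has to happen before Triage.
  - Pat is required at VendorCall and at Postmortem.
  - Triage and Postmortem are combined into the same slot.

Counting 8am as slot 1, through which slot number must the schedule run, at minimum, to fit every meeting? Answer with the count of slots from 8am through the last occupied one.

The precedence chain requires at least 2 distinct slots.
2 works (last occupied slot: 9am): for example VendorCall=8am; Triage=9am; Planning=8am; AllHands=8am; Postmortem=9am.

2 slots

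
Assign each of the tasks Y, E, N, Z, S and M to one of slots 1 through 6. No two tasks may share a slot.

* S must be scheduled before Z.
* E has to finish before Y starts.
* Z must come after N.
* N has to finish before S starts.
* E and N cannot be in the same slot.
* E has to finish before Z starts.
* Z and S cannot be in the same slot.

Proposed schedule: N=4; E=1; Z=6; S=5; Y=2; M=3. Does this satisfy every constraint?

N has to finish before S starts — holds.
Z and S cannot be in the same slot — holds.
E has to finish before Z starts — holds.
E and N cannot be in the same slot — holds.
E has to finish before Y starts — holds.
S must be scheduled before Z — holds.
No two tasks may share a slot — holds.
Z must come after N — holds.

Yes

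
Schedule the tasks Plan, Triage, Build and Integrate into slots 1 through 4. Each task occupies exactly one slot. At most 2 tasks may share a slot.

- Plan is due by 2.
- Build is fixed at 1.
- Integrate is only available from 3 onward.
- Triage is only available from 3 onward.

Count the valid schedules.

Splitting on Plan: it can be 1 (4), 2 (4). Listing each branch's schedules as (Triage, Build, Integrate):
Plan=1: (3,1,3) (3,1,4) (4,1,3) (4,1,4) — 4.
Plan=2: (3,1,3) (3,1,4) (4,1,3) (4,1,4) — 4.
Summing: 4 + 4 = 8.

8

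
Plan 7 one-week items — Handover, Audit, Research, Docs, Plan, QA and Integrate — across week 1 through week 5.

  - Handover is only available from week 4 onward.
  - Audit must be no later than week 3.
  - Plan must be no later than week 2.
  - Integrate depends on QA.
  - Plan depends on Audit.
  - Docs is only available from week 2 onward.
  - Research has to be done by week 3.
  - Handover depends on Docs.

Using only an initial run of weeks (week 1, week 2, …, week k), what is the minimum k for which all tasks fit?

4 weeks

The precedence chain requires at least 2 distinct weeks.
Handover can't be placed before week 4, so the schedule must run through at least week 4.
4 works (last occupied week: week 4): for example Docs in week 2; Audit in week 1; Integrate in week 2; QA in week 1; Research in week 1; Plan in week 2; Handover in week 4.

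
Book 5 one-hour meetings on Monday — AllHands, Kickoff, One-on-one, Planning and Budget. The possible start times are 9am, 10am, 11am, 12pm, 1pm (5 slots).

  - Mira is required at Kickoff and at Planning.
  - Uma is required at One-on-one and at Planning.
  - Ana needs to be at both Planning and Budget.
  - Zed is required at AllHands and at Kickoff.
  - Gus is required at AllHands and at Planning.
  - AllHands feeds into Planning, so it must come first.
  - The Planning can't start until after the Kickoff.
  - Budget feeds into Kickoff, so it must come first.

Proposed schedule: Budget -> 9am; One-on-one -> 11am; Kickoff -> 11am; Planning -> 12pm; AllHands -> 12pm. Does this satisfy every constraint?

Uma is required at One-on-one and at Planning — holds.
Ana needs to be at both Planning and Budget — holds.
Zed is required at AllHands and at Kickoff — holds.
The Planning can't start until after the Kickoff — holds.
Gus is required at AllHands and at Planning — violated.
AllHands feeds into Planning, so it must come first — violated.
Mira is required at Kickoff and at Planning — holds.
Budget feeds into Kickoff, so it must come first — holds.

No. Gus is required at AllHands and at Planning is not satisfied.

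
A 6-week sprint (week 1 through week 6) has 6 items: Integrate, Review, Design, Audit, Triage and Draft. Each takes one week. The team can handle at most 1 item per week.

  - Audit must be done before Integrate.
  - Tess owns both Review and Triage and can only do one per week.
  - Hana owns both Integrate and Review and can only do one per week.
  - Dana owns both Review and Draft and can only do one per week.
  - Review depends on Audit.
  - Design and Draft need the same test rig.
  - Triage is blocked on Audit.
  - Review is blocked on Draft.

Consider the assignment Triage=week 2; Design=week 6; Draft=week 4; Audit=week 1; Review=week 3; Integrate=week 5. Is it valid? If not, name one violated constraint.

No. Review is blocked on Draft is not satisfied.

The team can handle at most 1 item per week — holds.
Design and Draft need the same test rig — holds.
Triage is blocked on Audit — holds.
Review is blocked on Draft — violated.
Audit must be done before Integrate — holds.
Dana owns both Review and Draft and can only do one per week — holds.
Hana owns both Integrate and Review and can only do one per week — holds.
Review depends on Audit — holds.
Tess owns both Review and Triage and can only do one per week — holds.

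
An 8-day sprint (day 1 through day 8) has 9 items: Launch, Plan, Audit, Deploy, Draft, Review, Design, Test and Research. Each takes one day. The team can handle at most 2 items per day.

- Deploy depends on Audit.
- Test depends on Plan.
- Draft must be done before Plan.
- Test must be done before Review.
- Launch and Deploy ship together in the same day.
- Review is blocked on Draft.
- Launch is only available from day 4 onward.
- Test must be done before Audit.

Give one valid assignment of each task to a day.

Test -> day 3, Plan -> day 2, Launch -> day 5, Research -> day 2, Deploy -> day 5, Audit -> day 4, Review -> day 4, Design -> day 1, Draft -> day 1

Checking: Test(day 3) before Audit(day 4); Draft(day 1) before Review(day 4); Audit(day 4) before Deploy(day 5); Plan(day 2) before Test(day 3); Draft(day 1) before Plan(day 2); Test(day 3) before Review(day 4); Launch = Deploy = day 5; Launch=day 5 in [day 4,day 8]; max 2 per day (cap 2).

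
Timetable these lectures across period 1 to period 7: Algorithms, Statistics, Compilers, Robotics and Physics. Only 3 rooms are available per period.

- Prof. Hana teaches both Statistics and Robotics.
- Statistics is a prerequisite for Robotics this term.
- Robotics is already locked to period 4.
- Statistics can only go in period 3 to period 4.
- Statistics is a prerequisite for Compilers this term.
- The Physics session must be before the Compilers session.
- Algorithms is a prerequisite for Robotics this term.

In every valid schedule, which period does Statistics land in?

period 3

Statistics's window is period 3–period 4.
Robotics is fixed at period 4, and Statistics can't share a period with Robotics.
So Statistics must be period 3.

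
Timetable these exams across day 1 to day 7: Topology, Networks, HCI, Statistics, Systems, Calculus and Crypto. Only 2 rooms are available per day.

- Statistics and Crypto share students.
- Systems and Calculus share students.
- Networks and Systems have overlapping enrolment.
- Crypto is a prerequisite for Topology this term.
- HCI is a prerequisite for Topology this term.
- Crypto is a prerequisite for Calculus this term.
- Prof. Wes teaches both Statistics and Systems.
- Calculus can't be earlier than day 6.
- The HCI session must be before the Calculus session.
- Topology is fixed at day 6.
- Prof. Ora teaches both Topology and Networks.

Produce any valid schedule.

Crypto -> day 1, Calculus -> day 6, Statistics -> day 2, Topology -> day 6, HCI -> day 1, Networks -> day 2, Systems -> day 3

Checking: Crypto(day 1) before Topology(day 6); Crypto(day 1) before Calculus(day 6); HCI(day 1) before Calculus(day 6); HCI(day 1) before Topology(day 6); Topology(day 6) != Networks(day 2); Systems(day 3) != Calculus(day 6); Statistics(day 2) != Systems(day 3); Statistics(day 2) != Crypto(day 1); Networks(day 2) != Systems(day 3); Calculus=day 6 in [day 6,day 7]; Topology=day 6 in [day 6,day 6]; max 2 per day (cap 2).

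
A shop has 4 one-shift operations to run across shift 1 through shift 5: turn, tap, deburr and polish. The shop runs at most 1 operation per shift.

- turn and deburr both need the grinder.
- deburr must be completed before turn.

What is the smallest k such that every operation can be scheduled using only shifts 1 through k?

4 shifts

The precedence chain requires at least 2 distinct shifts.
With at most 1 per shift and 4 operations, at least 4 shifts are needed.
4 works (last occupied shift: shift 4): for example polish in shift 4, turn in shift 2, deburr in shift 1, tap in shift 3.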